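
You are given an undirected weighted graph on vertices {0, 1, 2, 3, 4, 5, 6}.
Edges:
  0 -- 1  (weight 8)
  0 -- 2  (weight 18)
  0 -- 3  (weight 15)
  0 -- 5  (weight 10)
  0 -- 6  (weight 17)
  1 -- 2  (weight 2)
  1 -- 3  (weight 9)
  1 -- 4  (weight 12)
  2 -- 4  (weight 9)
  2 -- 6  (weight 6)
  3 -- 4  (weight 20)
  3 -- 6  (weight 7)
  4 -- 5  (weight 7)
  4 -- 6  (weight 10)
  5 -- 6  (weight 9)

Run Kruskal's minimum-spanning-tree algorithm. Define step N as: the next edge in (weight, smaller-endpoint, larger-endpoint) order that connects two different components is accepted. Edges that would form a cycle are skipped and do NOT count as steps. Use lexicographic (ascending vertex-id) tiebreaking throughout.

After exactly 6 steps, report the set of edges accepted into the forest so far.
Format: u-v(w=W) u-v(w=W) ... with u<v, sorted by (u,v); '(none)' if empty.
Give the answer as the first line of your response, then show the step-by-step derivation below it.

0-1(w=8) 1-2(w=2) 2-4(w=9) 2-6(w=6) 3-6(w=7) 4-5(w=7)

step 1: add edge 1-2 (w=2); MST = {1-2(w=2)}
step 2: add edge 2-6 (w=6); MST = {1-2(w=2) 2-6(w=6)}
step 3: add edge 3-6 (w=7); MST = {1-2(w=2) 2-6(w=6) 3-6(w=7)}
step 4: add edge 4-5 (w=7); MST = {1-2(w=2) 2-6(w=6) 3-6(w=7) 4-5(w=7)}
step 5: add edge 0-1 (w=8); MST = {0-1(w=8) 1-2(w=2) 2-6(w=6) 3-6(w=7) 4-5(w=7)}
step 6: add edge 2-4 (w=9); MST = {0-1(w=8) 1-2(w=2) 2-4(w=9) 2-6(w=6) 3-6(w=7) 4-5(w=7)}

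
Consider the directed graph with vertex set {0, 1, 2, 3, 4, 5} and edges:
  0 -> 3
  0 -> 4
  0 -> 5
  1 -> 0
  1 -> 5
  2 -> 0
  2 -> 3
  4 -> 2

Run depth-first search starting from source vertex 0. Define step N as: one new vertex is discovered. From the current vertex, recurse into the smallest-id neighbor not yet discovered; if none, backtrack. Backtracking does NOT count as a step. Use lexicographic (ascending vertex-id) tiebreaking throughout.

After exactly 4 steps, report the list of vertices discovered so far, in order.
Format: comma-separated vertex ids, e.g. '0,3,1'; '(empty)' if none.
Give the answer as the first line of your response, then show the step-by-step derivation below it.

0,3,4,2

step 1: discover 0; path=0; order=0
step 2: discover 3; path=0>3; order=0,3
step 3: discover 4; path=0>4; order=0,3,4
step 4: discover 2; path=0>4>2; order=0,3,4,2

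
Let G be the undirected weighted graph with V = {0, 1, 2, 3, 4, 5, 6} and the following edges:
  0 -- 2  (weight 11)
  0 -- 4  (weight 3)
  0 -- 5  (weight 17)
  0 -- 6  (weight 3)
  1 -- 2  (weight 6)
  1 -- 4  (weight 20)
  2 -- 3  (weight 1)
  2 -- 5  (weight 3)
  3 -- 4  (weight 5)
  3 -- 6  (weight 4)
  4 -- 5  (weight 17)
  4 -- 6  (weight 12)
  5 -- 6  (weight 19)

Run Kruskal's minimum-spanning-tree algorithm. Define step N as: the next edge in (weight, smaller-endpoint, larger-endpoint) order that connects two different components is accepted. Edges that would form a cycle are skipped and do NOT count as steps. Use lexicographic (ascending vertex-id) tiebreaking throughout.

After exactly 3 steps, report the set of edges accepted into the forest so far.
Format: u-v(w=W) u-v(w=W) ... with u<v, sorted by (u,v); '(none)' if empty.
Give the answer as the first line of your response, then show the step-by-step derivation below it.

0-4(w=3) 0-6(w=3) 2-3(w=1)

step 1: add edge 2-3 (w=1); MST = {2-3(w=1)}
step 2: add edge 0-4 (w=3); MST = {0-4(w=3) 2-3(w=1)}
step 3: add edge 0-6 (w=3); MST = {0-4(w=3) 0-6(w=3) 2-3(w=1)}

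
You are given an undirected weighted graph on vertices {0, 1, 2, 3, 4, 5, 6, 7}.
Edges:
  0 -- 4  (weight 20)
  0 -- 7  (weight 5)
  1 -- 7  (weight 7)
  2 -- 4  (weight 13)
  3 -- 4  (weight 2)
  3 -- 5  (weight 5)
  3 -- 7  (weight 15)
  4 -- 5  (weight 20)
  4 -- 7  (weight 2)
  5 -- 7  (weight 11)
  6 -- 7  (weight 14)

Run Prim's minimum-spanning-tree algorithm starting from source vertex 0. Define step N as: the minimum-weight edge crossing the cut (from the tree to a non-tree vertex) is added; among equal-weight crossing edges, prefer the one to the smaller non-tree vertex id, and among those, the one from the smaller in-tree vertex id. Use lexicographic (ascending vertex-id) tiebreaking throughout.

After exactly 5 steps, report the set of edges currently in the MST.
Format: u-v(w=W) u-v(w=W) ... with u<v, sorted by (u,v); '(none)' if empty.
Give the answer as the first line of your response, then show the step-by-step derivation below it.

0-7(w=5) 1-7(w=7) 3-4(w=2) 3-5(w=5) 4-7(w=2)

step 1: add edge 0-7 (w=5); MST = {0-7(w=5)}
step 2: add edge 4-7 (w=2); MST = {0-7(w=5) 4-7(w=2)}
step 3: add edge 3-4 (w=2); MST = {0-7(w=5) 3-4(w=2) 4-7(w=2)}
step 4: add edge 3-5 (w=5); MST = {0-7(w=5) 3-4(w=2) 3-5(w=5) 4-7(w=2)}
step 5: add edge 1-7 (w=7); MST = {0-7(w=5) 1-7(w=7) 3-4(w=2) 3-5(w=5) 4-7(w=2)}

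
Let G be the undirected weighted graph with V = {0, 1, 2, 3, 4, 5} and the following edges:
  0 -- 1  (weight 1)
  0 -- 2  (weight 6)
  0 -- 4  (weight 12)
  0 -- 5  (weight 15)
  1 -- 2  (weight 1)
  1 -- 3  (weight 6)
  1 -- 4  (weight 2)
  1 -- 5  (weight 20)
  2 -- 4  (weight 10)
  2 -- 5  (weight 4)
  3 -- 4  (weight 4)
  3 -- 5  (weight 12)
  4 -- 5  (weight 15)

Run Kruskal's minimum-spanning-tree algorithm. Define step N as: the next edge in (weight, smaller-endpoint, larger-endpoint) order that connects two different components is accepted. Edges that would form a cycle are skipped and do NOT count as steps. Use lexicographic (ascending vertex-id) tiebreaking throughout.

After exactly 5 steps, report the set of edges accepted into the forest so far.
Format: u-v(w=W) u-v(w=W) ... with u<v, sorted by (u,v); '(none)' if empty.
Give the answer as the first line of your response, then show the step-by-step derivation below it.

0-1(w=1) 1-2(w=1) 1-4(w=2) 2-5(w=4) 3-4(w=4)

step 1: add edge 0-1 (w=1); MST = {0-1(w=1)}
step 2: add edge 1-2 (w=1); MST = {0-1(w=1) 1-2(w=1)}
step 3: add edge 1-4 (w=2); MST = {0-1(w=1) 1-2(w=1) 1-4(w=2)}
step 4: add edge 2-5 (w=4); MST = {0-1(w=1) 1-2(w=1) 1-4(w=2) 2-5(w=4)}
step 5: add edge 3-4 (w=4); MST = {0-1(w=1) 1-2(w=1) 1-4(w=2) 2-5(w=4) 3-4(w=4)}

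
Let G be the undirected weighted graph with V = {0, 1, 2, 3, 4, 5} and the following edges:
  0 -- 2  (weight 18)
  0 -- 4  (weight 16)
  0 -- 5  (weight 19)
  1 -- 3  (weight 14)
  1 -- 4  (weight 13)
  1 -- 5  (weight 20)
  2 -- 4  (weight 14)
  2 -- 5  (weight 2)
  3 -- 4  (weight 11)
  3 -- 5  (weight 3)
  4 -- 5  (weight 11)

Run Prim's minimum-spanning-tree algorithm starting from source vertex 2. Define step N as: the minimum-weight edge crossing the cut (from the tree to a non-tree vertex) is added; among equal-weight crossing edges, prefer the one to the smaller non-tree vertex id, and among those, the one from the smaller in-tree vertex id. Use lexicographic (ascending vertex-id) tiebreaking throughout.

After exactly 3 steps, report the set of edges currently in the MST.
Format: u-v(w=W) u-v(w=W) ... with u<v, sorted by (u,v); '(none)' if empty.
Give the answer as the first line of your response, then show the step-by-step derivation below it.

2-5(w=2) 3-4(w=11) 3-5(w=3)

step 1: add edge 2-5 (w=2); MST = {2-5(w=2)}
step 2: add edge 3-5 (w=3); MST = {2-5(w=2) 3-5(w=3)}
step 3: add edge 3-4 (w=11); MST = {2-5(w=2) 3-4(w=11) 3-5(w=3)}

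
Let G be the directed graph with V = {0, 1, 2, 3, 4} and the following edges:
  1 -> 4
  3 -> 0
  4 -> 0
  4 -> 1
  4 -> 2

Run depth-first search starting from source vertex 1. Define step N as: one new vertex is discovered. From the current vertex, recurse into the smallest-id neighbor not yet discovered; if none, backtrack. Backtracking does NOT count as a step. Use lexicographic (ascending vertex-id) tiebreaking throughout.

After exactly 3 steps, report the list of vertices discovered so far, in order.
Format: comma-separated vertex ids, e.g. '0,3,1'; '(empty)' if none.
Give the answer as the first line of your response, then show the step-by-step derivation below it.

1,4,0

step 1: discover 1; path=1; order=1
step 2: discover 4; path=1>4; order=1,4
step 3: discover 0; path=1>4>0; order=1,4,0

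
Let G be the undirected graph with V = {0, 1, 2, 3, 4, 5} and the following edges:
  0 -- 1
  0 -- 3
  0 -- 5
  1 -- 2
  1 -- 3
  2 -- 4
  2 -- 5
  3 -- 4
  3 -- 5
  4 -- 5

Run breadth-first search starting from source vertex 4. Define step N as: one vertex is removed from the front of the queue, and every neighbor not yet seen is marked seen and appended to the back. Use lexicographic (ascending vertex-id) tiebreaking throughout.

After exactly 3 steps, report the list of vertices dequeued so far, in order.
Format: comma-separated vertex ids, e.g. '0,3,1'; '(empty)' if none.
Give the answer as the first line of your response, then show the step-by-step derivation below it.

4,2,3

step 1: dequeue 4; queue=[2,3,5]; order=4
step 2: dequeue 2; queue=[3,5,1]; order=4,2
step 3: dequeue 3; queue=[5,1,0]; order=4,2,3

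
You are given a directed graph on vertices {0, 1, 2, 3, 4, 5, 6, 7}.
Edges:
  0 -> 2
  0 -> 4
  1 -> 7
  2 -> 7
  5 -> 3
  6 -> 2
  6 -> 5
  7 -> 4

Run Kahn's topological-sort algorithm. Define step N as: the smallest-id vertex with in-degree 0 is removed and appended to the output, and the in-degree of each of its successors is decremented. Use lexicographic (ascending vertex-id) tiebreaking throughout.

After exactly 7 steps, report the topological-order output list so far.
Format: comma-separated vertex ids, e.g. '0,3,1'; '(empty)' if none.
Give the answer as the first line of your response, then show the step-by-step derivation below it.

0,1,6,2,5,3,7

step 1: output 0; order=[0]; indeg=(0,0,1,1,1,1,0,2)
step 2: output 1; order=[0,1]; indeg=(0,0,1,1,1,1,0,1)
step 3: output 6; order=[0,1,6]; indeg=(0,0,0,1,1,0,0,1)
step 4: output 2; order=[0,1,6,2]; indeg=(0,0,0,1,1,0,0,0)
step 5: output 5; order=[0,1,6,2,5]; indeg=(0,0,0,0,1,0,0,0)
step 6: output 3; order=[0,1,6,2,5,3]; indeg=(0,0,0,0,1,0,0,0)
step 7: output 7; order=[0,1,6,2,5,3,7]; indeg=(0,0,0,0,0,0,0,0)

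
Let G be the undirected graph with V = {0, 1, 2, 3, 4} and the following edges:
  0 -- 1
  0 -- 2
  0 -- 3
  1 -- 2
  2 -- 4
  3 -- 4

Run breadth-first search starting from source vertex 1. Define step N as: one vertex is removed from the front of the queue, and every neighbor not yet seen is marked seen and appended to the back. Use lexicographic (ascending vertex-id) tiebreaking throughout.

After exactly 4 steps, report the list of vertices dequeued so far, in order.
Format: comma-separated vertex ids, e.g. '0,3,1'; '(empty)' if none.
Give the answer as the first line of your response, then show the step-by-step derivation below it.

1,0,2,3

step 1: dequeue 1; queue=[0,2]; order=1
step 2: dequeue 0; queue=[2,3]; order=1,0
step 3: dequeue 2; queue=[3,4]; order=1,0,2
step 4: dequeue 3; queue=[4]; order=1,0,2,3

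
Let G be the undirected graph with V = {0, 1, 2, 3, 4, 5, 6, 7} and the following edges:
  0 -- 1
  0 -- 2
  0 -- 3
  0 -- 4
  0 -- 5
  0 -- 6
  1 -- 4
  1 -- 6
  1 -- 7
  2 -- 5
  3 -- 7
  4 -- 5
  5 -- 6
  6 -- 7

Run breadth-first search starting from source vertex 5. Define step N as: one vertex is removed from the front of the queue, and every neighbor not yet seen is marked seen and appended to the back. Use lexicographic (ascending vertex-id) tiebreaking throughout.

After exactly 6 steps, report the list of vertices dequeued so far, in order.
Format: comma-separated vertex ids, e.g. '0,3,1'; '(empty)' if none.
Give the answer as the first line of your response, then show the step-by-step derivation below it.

5,0,2,4,6,1

step 1: dequeue 5; queue=[0,2,4,6]; order=5
step 2: dequeue 0; queue=[2,4,6,1,3]; order=5,0
step 3: dequeue 2; queue=[4,6,1,3]; order=5,0,2
step 4: dequeue 4; queue=[6,1,3]; order=5,0,2,4
step 5: dequeue 6; queue=[1,3,7]; order=5,0,2,4,6
step 6: dequeue 1; queue=[3,7]; order=5,0,2,4,6,1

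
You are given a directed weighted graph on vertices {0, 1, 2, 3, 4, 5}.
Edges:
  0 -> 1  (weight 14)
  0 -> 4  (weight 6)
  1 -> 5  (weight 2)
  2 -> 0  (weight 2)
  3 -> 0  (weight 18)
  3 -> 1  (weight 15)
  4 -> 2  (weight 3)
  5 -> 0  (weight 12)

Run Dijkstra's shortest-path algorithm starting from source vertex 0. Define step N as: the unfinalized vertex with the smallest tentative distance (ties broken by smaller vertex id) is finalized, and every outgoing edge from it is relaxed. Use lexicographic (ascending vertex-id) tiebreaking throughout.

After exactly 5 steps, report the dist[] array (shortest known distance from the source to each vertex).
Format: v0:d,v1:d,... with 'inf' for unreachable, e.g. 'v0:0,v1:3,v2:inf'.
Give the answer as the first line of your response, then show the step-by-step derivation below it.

v0:0,v1:14,v2:9,v3:inf,v4:6,v5:16

step 1: dist = v0:0,v1:14,v2:inf,v3:inf,v4:6,v5:inf
step 2: dist = v0:0,v1:14,v2:9,v3:inf,v4:6,v5:inf
step 3: dist = v0:0,v1:14,v2:9,v3:inf,v4:6,v5:inf
step 4: dist = v0:0,v1:14,v2:9,v3:inf,v4:6,v5:16
step 5: dist = v0:0,v1:14,v2:9,v3:inf,v4:6,v5:16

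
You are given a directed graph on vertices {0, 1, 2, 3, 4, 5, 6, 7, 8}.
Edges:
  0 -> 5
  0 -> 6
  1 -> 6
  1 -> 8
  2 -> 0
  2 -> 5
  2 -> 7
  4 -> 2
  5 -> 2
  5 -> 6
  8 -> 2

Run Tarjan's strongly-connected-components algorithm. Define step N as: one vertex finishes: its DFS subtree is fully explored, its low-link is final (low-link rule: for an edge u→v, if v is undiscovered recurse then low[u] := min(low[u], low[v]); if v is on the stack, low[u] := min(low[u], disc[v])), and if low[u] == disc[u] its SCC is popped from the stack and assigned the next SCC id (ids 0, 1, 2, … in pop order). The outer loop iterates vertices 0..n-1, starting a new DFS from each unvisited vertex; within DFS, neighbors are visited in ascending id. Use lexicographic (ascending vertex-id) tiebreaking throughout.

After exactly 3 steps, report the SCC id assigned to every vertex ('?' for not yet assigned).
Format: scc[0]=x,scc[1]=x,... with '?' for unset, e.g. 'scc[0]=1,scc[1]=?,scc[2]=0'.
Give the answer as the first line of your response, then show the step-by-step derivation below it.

scc[0]=?,scc[1]=?,scc[2]=?,scc[3]=?,scc[4]=?,scc[5]=?,scc[6]=1,scc[7]=0,scc[8]=?

step 1: low=(low[0]=0,low[1]=?,low[2]=0,low[3]=?,low[4]=?,low[5]=1,low[6]=?,low[7]=3,low[8]=?); scc=(scc[0]=?,scc[1]=?,scc[2]=?,scc[3]=?,scc[4]=?,scc[5]=?,scc[6]=?,scc[7]=0,scc[8]=?)
step 2: low=(low[0]=0,low[1]=?,low[2]=0,low[3]=?,low[4]=?,low[5]=1,low[6]=?,low[7]=3,low[8]=?); scc=(scc[0]=?,scc[1]=?,scc[2]=?,scc[3]=?,scc[4]=?,scc[5]=?,scc[6]=?,scc[7]=0,scc[8]=?)
step 3: low=(low[0]=0,low[1]=?,low[2]=0,low[3]=?,low[4]=?,low[5]=0,low[6]=4,low[7]=3,low[8]=?); scc=(scc[0]=?,scc[1]=?,scc[2]=?,scc[3]=?,scc[4]=?,scc[5]=?,scc[6]=1,scc[7]=0,scc[8]=?)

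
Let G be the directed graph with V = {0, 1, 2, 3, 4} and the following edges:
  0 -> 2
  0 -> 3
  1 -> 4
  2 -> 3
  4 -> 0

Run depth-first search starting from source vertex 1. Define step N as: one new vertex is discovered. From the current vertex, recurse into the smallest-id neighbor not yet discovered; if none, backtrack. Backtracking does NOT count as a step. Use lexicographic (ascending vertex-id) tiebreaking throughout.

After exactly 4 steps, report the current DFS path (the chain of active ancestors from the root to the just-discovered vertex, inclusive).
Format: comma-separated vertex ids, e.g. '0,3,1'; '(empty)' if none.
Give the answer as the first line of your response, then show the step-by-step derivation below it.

1,4,0,2

step 1: discover 1; path=1; order=1
step 2: discover 4; path=1>4; order=1,4
step 3: discover 0; path=1>4>0; order=1,4,0
step 4: discover 2; path=1>4>0>2; order=1,4,0,2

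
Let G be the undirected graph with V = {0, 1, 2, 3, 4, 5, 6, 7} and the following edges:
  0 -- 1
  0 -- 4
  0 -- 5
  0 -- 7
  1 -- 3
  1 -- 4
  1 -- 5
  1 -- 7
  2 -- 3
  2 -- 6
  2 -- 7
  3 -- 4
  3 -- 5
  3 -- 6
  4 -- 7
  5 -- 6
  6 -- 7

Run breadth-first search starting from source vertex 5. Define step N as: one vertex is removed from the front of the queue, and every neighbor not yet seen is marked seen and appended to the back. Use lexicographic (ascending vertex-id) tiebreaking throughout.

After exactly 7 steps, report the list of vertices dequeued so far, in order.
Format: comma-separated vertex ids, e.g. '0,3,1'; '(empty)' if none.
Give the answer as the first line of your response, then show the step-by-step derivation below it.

5,0,1,3,6,4,7

step 1: dequeue 5; queue=[0,1,3,6]; order=5
step 2: dequeue 0; queue=[1,3,6,4,7]; order=5,0
step 3: dequeue 1; queue=[3,6,4,7]; order=5,0,1
step 4: dequeue 3; queue=[6,4,7,2]; order=5,0,1,3
step 5: dequeue 6; queue=[4,7,2]; order=5,0,1,3,6
step 6: dequeue 4; queue=[7,2]; order=5,0,1,3,6,4
step 7: dequeue 7; queue=[2]; order=5,0,1,3,6,4,7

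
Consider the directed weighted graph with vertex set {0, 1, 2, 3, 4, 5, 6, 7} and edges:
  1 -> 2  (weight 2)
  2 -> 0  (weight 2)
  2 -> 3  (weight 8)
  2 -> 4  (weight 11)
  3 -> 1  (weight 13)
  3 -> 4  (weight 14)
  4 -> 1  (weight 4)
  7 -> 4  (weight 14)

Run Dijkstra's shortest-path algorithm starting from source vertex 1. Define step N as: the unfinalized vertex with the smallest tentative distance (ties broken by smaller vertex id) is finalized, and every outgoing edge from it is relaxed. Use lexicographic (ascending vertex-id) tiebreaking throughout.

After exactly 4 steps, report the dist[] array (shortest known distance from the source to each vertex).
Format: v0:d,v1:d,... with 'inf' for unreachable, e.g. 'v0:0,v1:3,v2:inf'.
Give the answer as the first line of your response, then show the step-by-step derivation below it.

v0:4,v1:0,v2:2,v3:10,v4:13,v5:inf,v6:inf,v7:inf

step 1: dist = v0:inf,v1:0,v2:2,v3:inf,v4:inf,v5:inf,v6:inf,v7:inf
step 2: dist = v0:4,v1:0,v2:2,v3:10,v4:13,v5:inf,v6:inf,v7:inf
step 3: dist = v0:4,v1:0,v2:2,v3:10,v4:13,v5:inf,v6:inf,v7:inf
step 4: dist = v0:4,v1:0,v2:2,v3:10,v4:13,v5:inf,v6:inf,v7:inf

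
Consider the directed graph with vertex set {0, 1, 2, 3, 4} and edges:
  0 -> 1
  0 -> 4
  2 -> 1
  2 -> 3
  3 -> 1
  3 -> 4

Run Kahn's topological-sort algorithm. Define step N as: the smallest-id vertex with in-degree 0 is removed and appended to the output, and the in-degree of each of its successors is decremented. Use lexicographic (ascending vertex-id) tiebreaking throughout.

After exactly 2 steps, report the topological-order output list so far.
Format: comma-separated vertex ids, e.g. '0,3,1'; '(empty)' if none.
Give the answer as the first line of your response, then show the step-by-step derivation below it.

0,2

step 1: output 0; order=[0]; indeg=(0,2,0,1,1)
step 2: output 2; order=[0,2]; indeg=(0,1,0,0,1)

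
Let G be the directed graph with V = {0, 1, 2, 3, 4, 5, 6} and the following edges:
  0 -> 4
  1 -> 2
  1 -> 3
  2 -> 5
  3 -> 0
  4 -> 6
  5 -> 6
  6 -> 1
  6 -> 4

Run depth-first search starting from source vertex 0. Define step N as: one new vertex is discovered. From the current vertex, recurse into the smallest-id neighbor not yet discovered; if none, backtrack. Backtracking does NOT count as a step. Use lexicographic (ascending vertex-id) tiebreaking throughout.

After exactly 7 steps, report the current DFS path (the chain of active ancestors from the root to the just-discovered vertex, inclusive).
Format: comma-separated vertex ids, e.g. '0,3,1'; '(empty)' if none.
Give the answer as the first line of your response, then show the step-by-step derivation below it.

0,4,6,1,3

step 1: discover 0; path=0; order=0
step 2: discover 4; path=0>4; order=0,4
step 3: discover 6; path=0>4>6; order=0,4,6
step 4: discover 1; path=0>4>6>1; order=0,4,6,1
step 5: discover 2; path=0>4>6>1>2; order=0,4,6,1,2
step 6: discover 5; path=0>4>6>1>2>5; order=0,4,6,1,2,5
step 7: discover 3; path=0>4>6>1>3; order=0,4,6,1,2,5,3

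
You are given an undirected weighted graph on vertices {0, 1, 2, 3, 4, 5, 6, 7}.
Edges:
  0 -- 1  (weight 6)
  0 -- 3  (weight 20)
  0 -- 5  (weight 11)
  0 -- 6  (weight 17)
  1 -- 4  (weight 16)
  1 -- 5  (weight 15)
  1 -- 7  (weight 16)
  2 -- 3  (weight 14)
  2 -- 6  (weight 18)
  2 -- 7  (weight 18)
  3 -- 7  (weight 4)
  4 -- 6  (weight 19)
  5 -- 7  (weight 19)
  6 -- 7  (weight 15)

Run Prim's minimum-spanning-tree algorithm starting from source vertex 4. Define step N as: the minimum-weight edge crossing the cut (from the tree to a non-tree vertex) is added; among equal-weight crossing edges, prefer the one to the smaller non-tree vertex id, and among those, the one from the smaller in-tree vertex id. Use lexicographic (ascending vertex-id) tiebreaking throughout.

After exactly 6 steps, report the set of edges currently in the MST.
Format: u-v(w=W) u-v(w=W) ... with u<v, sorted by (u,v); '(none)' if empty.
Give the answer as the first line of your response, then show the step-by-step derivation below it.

0-1(w=6) 0-5(w=11) 1-4(w=16) 1-7(w=16) 2-3(w=14) 3-7(w=4)

step 1: add edge 1-4 (w=16); MST = {1-4(w=16)}
step 2: add edge 0-1 (w=6); MST = {0-1(w=6) 1-4(w=16)}
step 3: add edge 0-5 (w=11); MST = {0-1(w=6) 0-5(w=11) 1-4(w=16)}
step 4: add edge 1-7 (w=16); MST = {0-1(w=6) 0-5(w=11) 1-4(w=16) 1-7(w=16)}
step 5: add edge 3-7 (w=4); MST = {0-1(w=6) 0-5(w=11) 1-4(w=16) 1-7(w=16) 3-7(w=4)}
step 6: add edge 2-3 (w=14); MST = {0-1(w=6) 0-5(w=11) 1-4(w=16) 1-7(w=16) 2-3(w=14) 3-7(w=4)}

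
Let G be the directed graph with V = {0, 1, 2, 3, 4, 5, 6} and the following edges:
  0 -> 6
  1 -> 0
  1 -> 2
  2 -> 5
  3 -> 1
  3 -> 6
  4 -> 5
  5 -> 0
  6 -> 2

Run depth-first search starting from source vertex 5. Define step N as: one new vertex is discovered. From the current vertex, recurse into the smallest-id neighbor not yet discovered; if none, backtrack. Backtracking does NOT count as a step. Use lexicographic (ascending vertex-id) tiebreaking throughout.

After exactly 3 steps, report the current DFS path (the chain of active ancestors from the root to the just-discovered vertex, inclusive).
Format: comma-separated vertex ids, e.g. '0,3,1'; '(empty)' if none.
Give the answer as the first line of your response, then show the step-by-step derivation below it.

5,0,6

step 1: discover 5; path=5; order=5
step 2: discover 0; path=5>0; order=5,0
step 3: discover 6; path=5>0>6; order=5,0,6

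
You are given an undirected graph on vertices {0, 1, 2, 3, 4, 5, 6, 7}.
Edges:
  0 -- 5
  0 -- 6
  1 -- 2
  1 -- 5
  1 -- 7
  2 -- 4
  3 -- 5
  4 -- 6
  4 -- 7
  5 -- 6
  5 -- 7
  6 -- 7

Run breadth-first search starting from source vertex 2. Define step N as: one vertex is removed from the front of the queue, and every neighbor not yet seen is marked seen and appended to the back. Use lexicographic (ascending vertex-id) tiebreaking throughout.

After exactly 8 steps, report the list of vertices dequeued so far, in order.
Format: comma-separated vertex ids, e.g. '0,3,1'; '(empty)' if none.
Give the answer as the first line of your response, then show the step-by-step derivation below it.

2,1,4,5,7,6,0,3

step 1: dequeue 2; queue=[1,4]; order=2
step 2: dequeue 1; queue=[4,5,7]; order=2,1
step 3: dequeue 4; queue=[5,7,6]; order=2,1,4
step 4: dequeue 5; queue=[7,6,0,3]; order=2,1,4,5
step 5: dequeue 7; queue=[6,0,3]; order=2,1,4,5,7
step 6: dequeue 6; queue=[0,3]; order=2,1,4,5,7,6
step 7: dequeue 0; queue=[3]; order=2,1,4,5,7,6,0
step 8: dequeue 3; queue=[(empty)]; order=2,1,4,5,7,6,0,3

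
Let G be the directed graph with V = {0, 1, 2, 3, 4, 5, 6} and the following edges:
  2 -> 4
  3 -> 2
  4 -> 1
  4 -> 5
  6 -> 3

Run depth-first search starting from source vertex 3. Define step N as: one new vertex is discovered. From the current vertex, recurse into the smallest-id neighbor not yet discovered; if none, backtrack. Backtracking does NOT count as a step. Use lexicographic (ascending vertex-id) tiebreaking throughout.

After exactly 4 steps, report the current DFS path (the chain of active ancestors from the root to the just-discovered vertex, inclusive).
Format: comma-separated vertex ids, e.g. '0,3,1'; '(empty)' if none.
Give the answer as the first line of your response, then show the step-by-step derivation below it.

3,2,4,1

step 1: discover 3; path=3; order=3
step 2: discover 2; path=3>2; order=3,2
step 3: discover 4; path=3>2>4; order=3,2,4
step 4: discover 1; path=3>2>4>1; order=3,2,4,1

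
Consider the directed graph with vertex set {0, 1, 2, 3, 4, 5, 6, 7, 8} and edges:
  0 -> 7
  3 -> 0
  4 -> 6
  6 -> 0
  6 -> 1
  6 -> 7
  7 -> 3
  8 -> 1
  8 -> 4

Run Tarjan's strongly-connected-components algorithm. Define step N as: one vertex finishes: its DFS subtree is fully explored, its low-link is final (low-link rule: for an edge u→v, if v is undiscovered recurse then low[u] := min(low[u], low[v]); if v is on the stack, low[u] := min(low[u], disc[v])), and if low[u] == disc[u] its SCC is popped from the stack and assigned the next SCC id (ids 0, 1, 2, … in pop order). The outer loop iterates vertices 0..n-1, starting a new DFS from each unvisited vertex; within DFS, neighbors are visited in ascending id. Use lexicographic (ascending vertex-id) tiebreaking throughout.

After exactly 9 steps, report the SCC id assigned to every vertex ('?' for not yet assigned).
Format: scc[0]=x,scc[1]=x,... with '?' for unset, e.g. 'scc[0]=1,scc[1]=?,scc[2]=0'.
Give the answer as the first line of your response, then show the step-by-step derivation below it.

scc[0]=0,scc[1]=1,scc[2]=2,scc[3]=0,scc[4]=4,scc[5]=5,scc[6]=3,scc[7]=0,scc[8]=6

step 1: low=(low[0]=0,low[1]=?,low[2]=?,low[3]=0,low[4]=?,low[5]=?,low[6]=?,low[7]=1,low[8]=?); scc=(scc[0]=?,scc[1]=?,scc[2]=?,scc[3]=?,scc[4]=?,scc[5]=?,scc[6]=?,scc[7]=?,scc[8]=?)
step 2: low=(low[0]=0,low[1]=?,low[2]=?,low[3]=0,low[4]=?,low[5]=?,low[6]=?,low[7]=0,low[8]=?); scc=(scc[0]=?,scc[1]=?,scc[2]=?,scc[3]=?,scc[4]=?,scc[5]=?,scc[6]=?,scc[7]=?,scc[8]=?)
step 3: low=(low[0]=0,low[1]=?,low[2]=?,low[3]=0,low[4]=?,low[5]=?,low[6]=?,low[7]=0,low[8]=?); scc=(scc[0]=0,scc[1]=?,scc[2]=?,scc[3]=0,scc[4]=?,scc[5]=?,scc[6]=?,scc[7]=0,scc[8]=?)
step 4: low=(low[0]=0,low[1]=3,low[2]=?,low[3]=0,low[4]=?,low[5]=?,low[6]=?,low[7]=0,low[8]=?); scc=(scc[0]=0,scc[1]=1,scc[2]=?,scc[3]=0,scc[4]=?,scc[5]=?,scc[6]=?,scc[7]=0,scc[8]=?)
step 5: low=(low[0]=0,low[1]=3,low[2]=4,low[3]=0,low[4]=?,low[5]=?,low[6]=?,low[7]=0,low[8]=?); scc=(scc[0]=0,scc[1]=1,scc[2]=2,scc[3]=0,scc[4]=?,scc[5]=?,scc[6]=?,scc[7]=0,scc[8]=?)
step 6: low=(low[0]=0,low[1]=3,low[2]=4,low[3]=0,low[4]=5,low[5]=?,low[6]=6,low[7]=0,low[8]=?); scc=(scc[0]=0,scc[1]=1,scc[2]=2,scc[3]=0,scc[4]=?,scc[5]=?,scc[6]=3,scc[7]=0,scc[8]=?)
step 7: low=(low[0]=0,low[1]=3,low[2]=4,low[3]=0,low[4]=5,low[5]=?,low[6]=6,low[7]=0,low[8]=?); scc=(scc[0]=0,scc[1]=1,scc[2]=2,scc[3]=0,scc[4]=4,scc[5]=?,scc[6]=3,scc[7]=0,scc[8]=?)
step 8: low=(low[0]=0,low[1]=3,low[2]=4,low[3]=0,low[4]=5,low[5]=7,low[6]=6,low[7]=0,low[8]=?); scc=(scc[0]=0,scc[1]=1,scc[2]=2,scc[3]=0,scc[4]=4,scc[5]=5,scc[6]=3,scc[7]=0,scc[8]=?)
step 9: low=(low[0]=0,low[1]=3,low[2]=4,low[3]=0,low[4]=5,low[5]=7,low[6]=6,low[7]=0,low[8]=8); scc=(scc[0]=0,scc[1]=1,scc[2]=2,scc[3]=0,scc[4]=4,scc[5]=5,scc[6]=3,scc[7]=0,scc[8]=6)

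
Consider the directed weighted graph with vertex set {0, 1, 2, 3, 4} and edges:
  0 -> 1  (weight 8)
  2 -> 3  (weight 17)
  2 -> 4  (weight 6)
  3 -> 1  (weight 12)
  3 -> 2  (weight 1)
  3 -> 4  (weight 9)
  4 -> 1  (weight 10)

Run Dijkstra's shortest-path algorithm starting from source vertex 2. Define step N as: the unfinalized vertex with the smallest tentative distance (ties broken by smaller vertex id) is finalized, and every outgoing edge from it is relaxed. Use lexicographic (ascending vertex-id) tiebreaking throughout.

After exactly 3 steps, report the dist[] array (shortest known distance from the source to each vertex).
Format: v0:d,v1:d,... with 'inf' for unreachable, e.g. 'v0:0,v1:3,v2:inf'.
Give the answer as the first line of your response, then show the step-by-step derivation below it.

v0:inf,v1:16,v2:0,v3:17,v4:6

step 1: dist = v0:inf,v1:inf,v2:0,v3:17,v4:6
step 2: dist = v0:inf,v1:16,v2:0,v3:17,v4:6
step 3: dist = v0:inf,v1:16,v2:0,v3:17,v4:6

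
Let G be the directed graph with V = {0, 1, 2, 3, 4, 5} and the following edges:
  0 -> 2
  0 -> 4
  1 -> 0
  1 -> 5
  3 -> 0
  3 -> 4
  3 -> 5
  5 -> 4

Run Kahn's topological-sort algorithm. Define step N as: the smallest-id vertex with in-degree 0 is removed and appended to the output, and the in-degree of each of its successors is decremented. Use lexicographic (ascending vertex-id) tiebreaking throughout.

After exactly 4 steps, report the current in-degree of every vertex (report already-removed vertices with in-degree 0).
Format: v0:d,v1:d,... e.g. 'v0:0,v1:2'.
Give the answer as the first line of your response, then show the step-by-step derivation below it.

v0:0,v1:0,v2:0,v3:0,v4:1,v5:0

step 1: output 1; order=[1]; indeg=(1,0,1,0,3,1)
step 2: output 3; order=[1,3]; indeg=(0,0,1,0,2,0)
step 3: output 0; order=[1,3,0]; indeg=(0,0,0,0,1,0)
step 4: output 2; order=[1,3,0,2]; indeg=(0,0,0,0,1,0)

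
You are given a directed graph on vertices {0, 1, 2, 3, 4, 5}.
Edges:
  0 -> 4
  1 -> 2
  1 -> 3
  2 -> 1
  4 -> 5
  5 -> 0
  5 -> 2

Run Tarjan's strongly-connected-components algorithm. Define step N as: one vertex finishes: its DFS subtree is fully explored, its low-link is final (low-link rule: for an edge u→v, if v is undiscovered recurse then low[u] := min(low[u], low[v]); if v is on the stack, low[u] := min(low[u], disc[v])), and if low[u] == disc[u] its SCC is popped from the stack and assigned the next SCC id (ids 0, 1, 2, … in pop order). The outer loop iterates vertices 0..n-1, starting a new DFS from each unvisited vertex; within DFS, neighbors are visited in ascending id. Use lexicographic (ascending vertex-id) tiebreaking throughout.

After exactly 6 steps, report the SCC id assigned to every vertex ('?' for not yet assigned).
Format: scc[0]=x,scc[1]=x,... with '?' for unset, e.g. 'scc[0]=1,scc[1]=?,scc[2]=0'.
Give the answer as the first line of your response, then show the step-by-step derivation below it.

scc[0]=2,scc[1]=1,scc[2]=1,scc[3]=0,scc[4]=2,scc[5]=2

step 1: low=(low[0]=0,low[1]=3,low[2]=3,low[3]=5,low[4]=1,low[5]=0); scc=(scc[0]=?,scc[1]=?,scc[2]=?,scc[3]=0,scc[4]=?,scc[5]=?)
step 2: low=(low[0]=0,low[1]=3,low[2]=3,low[3]=5,low[4]=1,low[5]=0); scc=(scc[0]=?,scc[1]=?,scc[2]=?,scc[3]=0,scc[4]=?,scc[5]=?)
step 3: low=(low[0]=0,low[1]=3,low[2]=3,low[3]=5,low[4]=1,low[5]=0); scc=(scc[0]=?,scc[1]=1,scc[2]=1,scc[3]=0,scc[4]=?,scc[5]=?)
step 4: low=(low[0]=0,low[1]=3,low[2]=3,low[3]=5,low[4]=1,low[5]=0); scc=(scc[0]=?,scc[1]=1,scc[2]=1,scc[3]=0,scc[4]=?,scc[5]=?)
step 5: low=(low[0]=0,low[1]=3,low[2]=3,low[3]=5,low[4]=0,low[5]=0); scc=(scc[0]=?,scc[1]=1,scc[2]=1,scc[3]=0,scc[4]=?,scc[5]=?)
step 6: low=(low[0]=0,low[1]=3,low[2]=3,low[3]=5,low[4]=0,low[5]=0); scc=(scc[0]=2,scc[1]=1,scc[2]=1,scc[3]=0,scc[4]=2,scc[5]=2)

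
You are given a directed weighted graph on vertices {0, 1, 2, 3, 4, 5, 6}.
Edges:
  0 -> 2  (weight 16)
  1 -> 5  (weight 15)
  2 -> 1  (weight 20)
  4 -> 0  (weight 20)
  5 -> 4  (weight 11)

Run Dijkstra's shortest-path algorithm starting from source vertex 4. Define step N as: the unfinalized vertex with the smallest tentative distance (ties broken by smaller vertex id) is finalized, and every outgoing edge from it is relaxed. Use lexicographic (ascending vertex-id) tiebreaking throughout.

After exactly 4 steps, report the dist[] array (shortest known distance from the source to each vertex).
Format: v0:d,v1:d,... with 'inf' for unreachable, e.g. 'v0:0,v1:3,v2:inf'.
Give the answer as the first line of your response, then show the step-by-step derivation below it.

v0:20,v1:56,v2:36,v3:inf,v4:0,v5:71,v6:inf

step 1: dist = v0:20,v1:inf,v2:inf,v3:inf,v4:0,v5:inf,v6:inf
step 2: dist = v0:20,v1:inf,v2:36,v3:inf,v4:0,v5:inf,v6:inf
step 3: dist = v0:20,v1:56,v2:36,v3:inf,v4:0,v5:inf,v6:inf
step 4: dist = v0:20,v1:56,v2:36,v3:inf,v4:0,v5:71,v6:inf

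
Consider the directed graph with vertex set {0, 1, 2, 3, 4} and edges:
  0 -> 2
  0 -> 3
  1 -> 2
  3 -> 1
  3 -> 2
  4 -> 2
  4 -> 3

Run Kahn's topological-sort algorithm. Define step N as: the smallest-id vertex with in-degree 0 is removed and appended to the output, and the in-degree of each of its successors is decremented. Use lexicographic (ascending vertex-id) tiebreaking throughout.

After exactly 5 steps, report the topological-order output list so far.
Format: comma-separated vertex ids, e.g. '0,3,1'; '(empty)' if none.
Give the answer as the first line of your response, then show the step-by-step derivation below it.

0,4,3,1,2

step 1: output 0; order=[0]; indeg=(0,1,3,1,0)
step 2: output 4; order=[0,4]; indeg=(0,1,2,0,0)
step 3: output 3; order=[0,4,3]; indeg=(0,0,1,0,0)
step 4: output 1; order=[0,4,3,1]; indeg=(0,0,0,0,0)
step 5: output 2; order=[0,4,3,1,2]; indeg=(0,0,0,0,0)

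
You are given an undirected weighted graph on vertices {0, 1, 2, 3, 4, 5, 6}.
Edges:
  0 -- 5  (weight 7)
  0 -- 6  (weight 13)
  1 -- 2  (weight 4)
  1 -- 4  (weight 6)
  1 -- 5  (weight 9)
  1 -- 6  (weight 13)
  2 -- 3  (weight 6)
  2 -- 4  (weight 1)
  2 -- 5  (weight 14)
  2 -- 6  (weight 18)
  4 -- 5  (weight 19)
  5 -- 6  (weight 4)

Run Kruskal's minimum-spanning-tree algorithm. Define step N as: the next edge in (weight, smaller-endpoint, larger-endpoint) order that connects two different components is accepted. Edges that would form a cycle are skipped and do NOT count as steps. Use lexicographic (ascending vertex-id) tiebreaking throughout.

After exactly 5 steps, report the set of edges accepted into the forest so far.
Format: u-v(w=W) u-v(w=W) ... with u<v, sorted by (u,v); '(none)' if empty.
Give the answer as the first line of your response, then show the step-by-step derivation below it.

0-5(w=7) 1-2(w=4) 2-3(w=6) 2-4(w=1) 5-6(w=4)

step 1: add edge 2-4 (w=1); MST = {2-4(w=1)}
step 2: add edge 1-2 (w=4); MST = {1-2(w=4) 2-4(w=1)}
step 3: add edge 5-6 (w=4); MST = {1-2(w=4) 2-4(w=1) 5-6(w=4)}
step 4: add edge 2-3 (w=6); MST = {1-2(w=4) 2-3(w=6) 2-4(w=1) 5-6(w=4)}
step 5: add edge 0-5 (w=7); MST = {0-5(w=7) 1-2(w=4) 2-3(w=6) 2-4(w=1) 5-6(w=4)}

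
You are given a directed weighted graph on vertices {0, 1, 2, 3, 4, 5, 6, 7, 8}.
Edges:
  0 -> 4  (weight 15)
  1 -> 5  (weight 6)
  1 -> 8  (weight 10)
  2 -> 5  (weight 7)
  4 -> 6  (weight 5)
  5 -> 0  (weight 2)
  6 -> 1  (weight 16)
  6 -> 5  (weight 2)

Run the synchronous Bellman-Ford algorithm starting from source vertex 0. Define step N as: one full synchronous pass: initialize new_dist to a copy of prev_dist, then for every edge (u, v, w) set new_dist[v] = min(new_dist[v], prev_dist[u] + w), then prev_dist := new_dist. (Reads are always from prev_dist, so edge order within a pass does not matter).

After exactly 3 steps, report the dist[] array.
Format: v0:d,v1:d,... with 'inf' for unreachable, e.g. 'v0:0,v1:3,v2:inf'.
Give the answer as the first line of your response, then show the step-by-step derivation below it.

v0:0,v1:36,v2:inf,v3:inf,v4:15,v5:22,v6:20,v7:inf,v8:inf

step 1: dist = v0:0,v1:inf,v2:inf,v3:inf,v4:15,v5:inf,v6:inf,v7:inf,v8:inf
step 2: dist = v0:0,v1:inf,v2:inf,v3:inf,v4:15,v5:inf,v6:20,v7:inf,v8:inf
step 3: dist = v0:0,v1:36,v2:inf,v3:inf,v4:15,v5:22,v6:20,v7:inf,v8:inf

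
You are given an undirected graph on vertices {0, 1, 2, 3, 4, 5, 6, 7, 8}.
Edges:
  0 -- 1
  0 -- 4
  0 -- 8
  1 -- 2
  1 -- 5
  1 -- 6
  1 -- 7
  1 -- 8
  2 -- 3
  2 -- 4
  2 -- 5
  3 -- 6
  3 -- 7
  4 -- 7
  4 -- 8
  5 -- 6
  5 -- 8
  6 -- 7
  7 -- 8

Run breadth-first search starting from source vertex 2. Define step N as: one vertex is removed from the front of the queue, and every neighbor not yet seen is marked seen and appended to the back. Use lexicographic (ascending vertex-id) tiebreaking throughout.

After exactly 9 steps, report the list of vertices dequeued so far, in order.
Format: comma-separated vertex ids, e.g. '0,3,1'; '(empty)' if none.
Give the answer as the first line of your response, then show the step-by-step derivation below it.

2,1,3,4,5,0,6,7,8

step 1: dequeue 2; queue=[1,3,4,5]; order=2
step 2: dequeue 1; queue=[3,4,5,0,6,7,8]; order=2,1
step 3: dequeue 3; queue=[4,5,0,6,7,8]; order=2,1,3
step 4: dequeue 4; queue=[5,0,6,7,8]; order=2,1,3,4
step 5: dequeue 5; queue=[0,6,7,8]; order=2,1,3,4,5
step 6: dequeue 0; queue=[6,7,8]; order=2,1,3,4,5,0
step 7: dequeue 6; queue=[7,8]; order=2,1,3,4,5,0,6
step 8: dequeue 7; queue=[8]; order=2,1,3,4,5,0,6,7
step 9: dequeue 8; queue=[(empty)]; order=2,1,3,4,5,0,6,7,8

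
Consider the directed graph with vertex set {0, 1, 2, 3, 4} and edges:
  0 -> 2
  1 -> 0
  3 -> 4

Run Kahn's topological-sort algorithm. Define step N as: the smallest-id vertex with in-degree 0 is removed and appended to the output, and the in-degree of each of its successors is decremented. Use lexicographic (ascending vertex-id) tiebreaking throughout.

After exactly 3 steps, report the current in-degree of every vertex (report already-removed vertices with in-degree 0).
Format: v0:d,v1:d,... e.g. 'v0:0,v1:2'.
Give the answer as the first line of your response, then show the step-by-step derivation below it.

v0:0,v1:0,v2:0,v3:0,v4:1

step 1: output 1; order=[1]; indeg=(0,0,1,0,1)
step 2: output 0; order=[1,0]; indeg=(0,0,0,0,1)
step 3: output 2; order=[1,0,2]; indeg=(0,0,0,0,1)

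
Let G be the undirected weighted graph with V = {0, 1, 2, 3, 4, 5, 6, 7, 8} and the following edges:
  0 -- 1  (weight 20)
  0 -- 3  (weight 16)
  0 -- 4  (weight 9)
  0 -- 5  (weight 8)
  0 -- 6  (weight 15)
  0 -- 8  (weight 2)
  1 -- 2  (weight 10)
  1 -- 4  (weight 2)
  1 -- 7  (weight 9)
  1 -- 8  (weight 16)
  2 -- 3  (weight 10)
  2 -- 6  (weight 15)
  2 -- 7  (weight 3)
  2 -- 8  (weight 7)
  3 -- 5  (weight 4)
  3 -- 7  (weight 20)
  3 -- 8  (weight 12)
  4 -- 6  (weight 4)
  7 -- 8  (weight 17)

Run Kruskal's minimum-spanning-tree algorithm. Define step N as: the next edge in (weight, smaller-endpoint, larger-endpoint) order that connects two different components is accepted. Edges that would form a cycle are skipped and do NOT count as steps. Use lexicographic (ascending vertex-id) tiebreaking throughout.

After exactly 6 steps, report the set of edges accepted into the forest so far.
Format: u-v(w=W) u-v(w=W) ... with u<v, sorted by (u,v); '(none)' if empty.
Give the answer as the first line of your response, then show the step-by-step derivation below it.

0-8(w=2) 1-4(w=2) 2-7(w=3) 2-8(w=7) 3-5(w=4) 4-6(w=4)

step 1: add edge 0-8 (w=2); MST = {0-8(w=2)}
step 2: add edge 1-4 (w=2); MST = {0-8(w=2) 1-4(w=2)}
step 3: add edge 2-7 (w=3); MST = {0-8(w=2) 1-4(w=2) 2-7(w=3)}
step 4: add edge 3-5 (w=4); MST = {0-8(w=2) 1-4(w=2) 2-7(w=3) 3-5(w=4)}
step 5: add edge 4-6 (w=4); MST = {0-8(w=2) 1-4(w=2) 2-7(w=3) 3-5(w=4) 4-6(w=4)}
step 6: add edge 2-8 (w=7); MST = {0-8(w=2) 1-4(w=2) 2-7(w=3) 2-8(w=7) 3-5(w=4) 4-6(w=4)}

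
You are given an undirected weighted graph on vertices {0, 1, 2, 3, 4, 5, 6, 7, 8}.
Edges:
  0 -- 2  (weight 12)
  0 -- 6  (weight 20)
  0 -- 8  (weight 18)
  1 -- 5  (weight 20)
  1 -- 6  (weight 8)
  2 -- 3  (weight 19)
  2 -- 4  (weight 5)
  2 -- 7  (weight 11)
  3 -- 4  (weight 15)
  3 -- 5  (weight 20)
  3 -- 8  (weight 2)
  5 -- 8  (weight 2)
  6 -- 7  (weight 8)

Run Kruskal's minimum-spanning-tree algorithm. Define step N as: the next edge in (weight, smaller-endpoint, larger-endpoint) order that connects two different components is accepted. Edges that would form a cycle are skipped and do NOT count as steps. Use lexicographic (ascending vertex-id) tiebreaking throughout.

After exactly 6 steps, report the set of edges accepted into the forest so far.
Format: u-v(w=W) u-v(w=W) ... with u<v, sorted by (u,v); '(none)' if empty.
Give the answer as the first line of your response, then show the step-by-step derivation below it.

1-6(w=8) 2-4(w=5) 2-7(w=11) 3-8(w=2) 5-8(w=2) 6-7(w=8)

step 1: add edge 3-8 (w=2); MST = {3-8(w=2)}
step 2: add edge 5-8 (w=2); MST = {3-8(w=2) 5-8(w=2)}
step 3: add edge 2-4 (w=5); MST = {2-4(w=5) 3-8(w=2) 5-8(w=2)}
step 4: add edge 1-6 (w=8); MST = {1-6(w=8) 2-4(w=5) 3-8(w=2) 5-8(w=2)}
step 5: add edge 6-7 (w=8); MST = {1-6(w=8) 2-4(w=5) 3-8(w=2) 5-8(w=2) 6-7(w=8)}
step 6: add edge 2-7 (w=11); MST = {1-6(w=8) 2-4(w=5) 2-7(w=11) 3-8(w=2) 5-8(w=2) 6-7(w=8)}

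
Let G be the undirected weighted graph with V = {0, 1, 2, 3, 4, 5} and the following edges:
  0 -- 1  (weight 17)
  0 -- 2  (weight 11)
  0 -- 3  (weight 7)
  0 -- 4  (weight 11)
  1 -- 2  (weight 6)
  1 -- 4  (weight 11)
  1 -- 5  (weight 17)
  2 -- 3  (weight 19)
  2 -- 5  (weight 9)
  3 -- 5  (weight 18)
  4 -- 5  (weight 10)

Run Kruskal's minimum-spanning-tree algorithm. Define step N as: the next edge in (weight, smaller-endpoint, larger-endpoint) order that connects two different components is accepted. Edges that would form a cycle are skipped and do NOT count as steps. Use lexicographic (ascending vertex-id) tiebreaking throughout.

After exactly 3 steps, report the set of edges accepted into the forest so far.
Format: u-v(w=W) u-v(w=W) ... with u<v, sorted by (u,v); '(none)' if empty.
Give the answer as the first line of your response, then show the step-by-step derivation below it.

0-3(w=7) 1-2(w=6) 2-5(w=9)

step 1: add edge 1-2 (w=6); MST = {1-2(w=6)}
step 2: add edge 0-3 (w=7); MST = {0-3(w=7) 1-2(w=6)}
step 3: add edge 2-5 (w=9); MST = {0-3(w=7) 1-2(w=6) 2-5(w=9)}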